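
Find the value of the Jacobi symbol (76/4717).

1

Pull out 2^2: since 4717 ≡ 5 (mod 8), (2/4717) = -1, so (2/4717)^2 = +1.
Reciprocity: 19 ≡ 3 and 4717 ≡ 1 (mod 4), so (19/4717) = +(4717/19).
Reduce top mod 19: now compute (5/19).
Reciprocity: 5 ≡ 1 and 19 ≡ 3 (mod 4), so (5/19) = +(19/5).
Reduce top mod 5: now compute (4/5).
Pull out 2^2: since 5 ≡ 5 (mod 8), (2/5) = -1, so (2/5)^2 = +1.
Reached (1/5) = 1. Collecting the sign flips along the way, the symbol is +1.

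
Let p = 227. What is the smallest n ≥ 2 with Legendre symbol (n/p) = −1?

2

(2/227) = −1, so 2 is the smallest positive non-residue mod 227.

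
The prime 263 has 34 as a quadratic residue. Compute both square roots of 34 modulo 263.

Since 263 ≡ 3 (mod 4), a square root of 34 is 34^((263+1)/4) = 34^66 mod 263.
Repeated squaring: 34^2≡104, 34^4≡33, 34^8≡37, 34^16≡54, 34^32≡23, 34^64≡3 (mod 263).
34^66 = 34^(64+2) ≡ 49 (mod 263).
Check: 49² = 2401 ≡ 34 (mod 263). The two roots are 49 and 214.

49, 214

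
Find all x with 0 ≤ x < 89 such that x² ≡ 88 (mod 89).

89 ≡ 1 (mod 4), so we find a root by search.
Trying successive values, 34² = 1156 ≡ 88 (mod 89). The other root is 89 − 34 = 55.

34, 55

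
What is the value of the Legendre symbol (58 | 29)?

0

First reduce: 58 ≡ 0 (mod 29).
Top reduces to 0: gcd > 1, so the symbol is 0.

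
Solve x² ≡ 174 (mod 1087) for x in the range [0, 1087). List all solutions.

224, 863

Since 1087 ≡ 3 (mod 4), a square root of 174 is 174^((1087+1)/4) = 174^272 mod 1087.
Repeated squaring: 174^2≡927, 174^4≡599, 174^8≡91, 174^16≡672, 174^32≡479, 174^64≡84, 174^128≡534, 174^256≡362 (mod 1087).
174^272 = 174^(256+16) ≡ 863 (mod 1087).
Check: 863² = 744769 ≡ 174 (mod 1087). The two roots are 224 and 863.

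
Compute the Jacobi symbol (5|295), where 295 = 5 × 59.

Reciprocity: 5 ≡ 1 and 295 ≡ 3 (mod 4), so (5/295) = +(295/5).
Reduce top mod 5: now compute (0/5).
Top reduces to 0: gcd > 1, so the symbol is 0.

0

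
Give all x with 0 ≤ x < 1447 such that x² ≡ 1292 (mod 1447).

693, 754

Since 1447 ≡ 3 (mod 4), a square root of 1292 is 1292^((1447+1)/4) = 1292^362 mod 1447.
Repeated squaring: 1292^2≡873, 1292^4≡1007, 1292^8≡1149, 1292^16≡537, 1292^32≡416, 1292^64≡863, 1292^128≡1011, 1292^256≡539 (mod 1447).
1292^362 = 1292^(256+64+32+8+2) ≡ 693 (mod 1447).
Check: 693² = 480249 ≡ 1292 (mod 1447). The two roots are 693 and 754.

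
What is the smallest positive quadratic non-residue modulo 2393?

(2/2393) = +1, so 2 is a residue.
(3/2393) = −1, so 3 is the smallest positive non-residue mod 2393.

3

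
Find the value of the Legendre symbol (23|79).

Euler's criterion: (23/79) ≡ 23^39 (mod 79).
23^2 ≡ 55 (mod 79)
23^4 ≡ 23 (mod 79)
23^8 ≡ 55 (mod 79)
23^16 ≡ 23 (mod 79)
23^32 ≡ 55 (mod 79)
23^39 = 23^(32+4+2+1) ≡ 1 (mod 79).
Result is 1, so (23/79) = 1.

1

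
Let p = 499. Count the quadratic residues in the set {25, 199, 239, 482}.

(25/499) = +1 → QR.
(199/499) = +1 → QR.
(239/499) = +1 → QR.
(482/499) = +1 → QR.
Total quadratic residues among the 4: 4.

4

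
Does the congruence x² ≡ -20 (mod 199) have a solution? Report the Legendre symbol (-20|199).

-1

First reduce: -20 ≡ 179 (mod 199).
Reciprocity: 179 ≡ 3 and 199 ≡ 3 (mod 4), so (179/199) = −(199/179).
Reduce top mod 179: now compute (20/179).
Pull out 2^2: since 179 ≡ 3 (mod 8), (2/179) = -1, so (2/179)^2 = +1.
Reciprocity: 5 ≡ 1 and 179 ≡ 3 (mod 4), so (5/179) = +(179/5).
Reduce top mod 5: now compute (4/5).
Pull out 2^2: since 5 ≡ 5 (mod 8), (2/5) = -1, so (2/5)^2 = +1.
Reached (1/5) = 1. Collecting the sign flips along the way, the symbol is -1.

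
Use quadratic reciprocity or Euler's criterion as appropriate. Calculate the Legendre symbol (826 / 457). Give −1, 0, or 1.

-1

First reduce: 826 ≡ 369 (mod 457).
Reciprocity: 369 ≡ 1 and 457 ≡ 1 (mod 4), so (369/457) = +(457/369).
Reduce top mod 369: now compute (88/369).
Pull out 2^3: since 369 ≡ 1 (mod 8), (2/369) = +1, so (2/369)^3 = +1.
Reciprocity: 11 ≡ 3 and 369 ≡ 1 (mod 4), so (11/369) = +(369/11).
Reduce top mod 11: now compute (6/11).
Pull out 2: since 11 ≡ 3 (mod 8), (2/11) = -1.
Reciprocity: 3 ≡ 3 and 11 ≡ 3 (mod 4), so (3/11) = −(11/3).
Reduce top mod 3: now compute (2/3).
Pull out 2: since 3 ≡ 3 (mod 8), (2/3) = -1.
Reached (1/3) = 1. Collecting the sign flips along the way, the symbol is -1.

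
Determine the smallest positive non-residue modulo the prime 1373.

2

(2/1373) = −1, so 2 is the smallest positive non-residue mod 1373.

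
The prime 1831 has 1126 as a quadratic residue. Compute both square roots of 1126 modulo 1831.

289, 1542

Since 1831 ≡ 3 (mod 4), a square root of 1126 is 1126^((1831+1)/4) = 1126^458 mod 1831.
Repeated squaring: 1126^2≡824, 1126^4≡1506, 1126^8≡1258, 1126^16≡580, 1126^32≡1327, 1126^64≡1338, 1126^128≡1357, 1126^256≡1294 (mod 1831).
1126^458 = 1126^(256+128+64+8+2) ≡ 289 (mod 1831).
Check: 289² = 83521 ≡ 1126 (mod 1831). The two roots are 289 and 1542.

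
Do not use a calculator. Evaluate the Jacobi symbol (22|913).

0

Pull out 2: since 913 ≡ 1 (mod 8), (2/913) = +1.
Reciprocity: 11 ≡ 3 and 913 ≡ 1 (mod 4), so (11/913) = +(913/11).
Reduce top mod 11: now compute (0/11).
Top reduces to 0: gcd > 1, so the symbol is 0.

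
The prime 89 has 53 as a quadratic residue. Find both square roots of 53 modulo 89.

26, 63

89 ≡ 1 (mod 4), so we find a root by search.
Trying successive values, 26² = 676 ≡ 53 (mod 89). The other root is 89 − 26 = 63.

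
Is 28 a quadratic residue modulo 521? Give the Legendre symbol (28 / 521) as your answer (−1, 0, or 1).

-1

Pull out 2^2: since 521 ≡ 1 (mod 8), (2/521) = +1, so (2/521)^2 = +1.
Reciprocity: 7 ≡ 3 and 521 ≡ 1 (mod 4), so (7/521) = +(521/7).
Reduce top mod 7: now compute (3/7).
Reciprocity: 3 ≡ 3 and 7 ≡ 3 (mod 4), so (3/7) = −(7/3).
Reduce top mod 3: now compute (1/3).
Reached (1/3) = 1. Collecting the sign flips along the way, the symbol is -1.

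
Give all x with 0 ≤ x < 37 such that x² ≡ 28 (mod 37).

18, 19

37 ≡ 1 (mod 4), so we find a root by search.
Trying successive values, 18² = 324 ≡ 28 (mod 37). The other root is 37 − 18 = 19.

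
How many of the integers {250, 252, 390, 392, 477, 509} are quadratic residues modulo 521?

3

(250/521) = +1 → QR.
(252/521) = -1 → non-residue.
(390/521) = -1 → non-residue.
(392/521) = +1 → QR.
(477/521) = +1 → QR.
(509/521) = -1 → non-residue.
Total quadratic residues among the 6: 3.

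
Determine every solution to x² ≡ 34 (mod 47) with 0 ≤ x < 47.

9, 38

Since 47 ≡ 3 (mod 4), a square root of 34 is 34^((47+1)/4) = 34^12 mod 47.
Repeated squaring: 34^2≡28, 34^4≡32, 34^8≡37 (mod 47).
34^12 = 34^(8+4) ≡ 9 (mod 47).
Check: 9² = 81 ≡ 34 (mod 47). The two roots are 9 and 38.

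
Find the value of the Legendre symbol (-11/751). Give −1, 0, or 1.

1

Euler's criterion: (-11/751) ≡ 740^375 (mod 751).
740^2 ≡ 121 (mod 751)
740^4 ≡ 372 (mod 751)
740^8 ≡ 200 (mod 751)
740^16 ≡ 197 (mod 751)
740^32 ≡ 508 (mod 751)
740^64 ≡ 471 (mod 751)
740^128 ≡ 296 (mod 751)
740^256 ≡ 500 (mod 751)
740^375 = 740^(256+64+32+16+4+2+1) ≡ 1 (mod 751).
Result is 1, so (-11/751) = 1.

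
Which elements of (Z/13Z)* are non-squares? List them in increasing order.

2 5 6 7 8 11

Square k = 1,…,6 (k and 13−k give the same square):
1²=1, 2²=4, 3²=9, 4²≡3, 5²≡12, 6²≡10 (mod 13).
The residues are {1, 3, 4, 9, 10, 12}; the non-residues are the remaining 6 nonzero classes.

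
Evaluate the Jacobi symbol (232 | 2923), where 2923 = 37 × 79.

-1

Pull out 2^3: since 2923 ≡ 3 (mod 8), (2/2923) = -1, so (2/2923)^3 = -1.
Reciprocity: 29 ≡ 1 and 2923 ≡ 3 (mod 4), so (29/2923) = +(2923/29).
Reduce top mod 29: now compute (23/29).
Reciprocity: 23 ≡ 3 and 29 ≡ 1 (mod 4), so (23/29) = +(29/23).
Reduce top mod 23: now compute (6/23).
Pull out 2: since 23 ≡ 7 (mod 8), (2/23) = +1.
Reciprocity: 3 ≡ 3 and 23 ≡ 3 (mod 4), so (3/23) = −(23/3).
Reduce top mod 3: now compute (2/3).
Pull out 2: since 3 ≡ 3 (mod 8), (2/3) = -1.
Reached (1/3) = 1. Collecting the sign flips along the way, the symbol is -1.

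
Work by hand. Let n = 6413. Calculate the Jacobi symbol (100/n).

1

Pull out 2^2: since 6413 ≡ 5 (mod 8), (2/6413) = -1, so (2/6413)^2 = +1.
Reciprocity: 25 ≡ 1 and 6413 ≡ 1 (mod 4), so (25/6413) = +(6413/25).
Reduce top mod 25: now compute (13/25).
Reciprocity: 13 ≡ 1 and 25 ≡ 1 (mod 4), so (13/25) = +(25/13).
Reduce top mod 13: now compute (12/13).
Pull out 2^2: since 13 ≡ 5 (mod 8), (2/13) = -1, so (2/13)^2 = +1.
Reciprocity: 3 ≡ 3 and 13 ≡ 1 (mod 4), so (3/13) = +(13/3).
Reduce top mod 3: now compute (1/3).
Reached (1/3) = 1. Collecting the sign flips along the way, the symbol is +1.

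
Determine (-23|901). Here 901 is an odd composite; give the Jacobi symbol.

1

First reduce: -23 ≡ 878 (mod 901).
Pull out 2: since 901 ≡ 5 (mod 8), (2/901) = -1.
Reciprocity: 439 ≡ 3 and 901 ≡ 1 (mod 4), so (439/901) = +(901/439).
Reduce top mod 439: now compute (23/439).
Reciprocity: 23 ≡ 3 and 439 ≡ 3 (mod 4), so (23/439) = −(439/23).
Reduce top mod 23: now compute (2/23).
Pull out 2: since 23 ≡ 7 (mod 8), (2/23) = +1.
Reached (1/23) = 1. Collecting the sign flips along the way, the symbol is +1.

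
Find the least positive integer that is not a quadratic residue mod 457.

5

(2/457) = +1, so 2 is a residue.
(3/457) = +1, so 3 is a residue.
(4/457) = +1, so 4 is a residue.
(5/457) = −1, so 5 is the smallest positive non-residue mod 457.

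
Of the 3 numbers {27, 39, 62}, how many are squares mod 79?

(27/79) = -1 → non-residue.
(39/79) = -1 → non-residue.
(62/79) = +1 → QR.
Total quadratic residues among the 3: 1.

1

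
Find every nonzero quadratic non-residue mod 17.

3,5,6,7,10,11,12,14

Square k = 1,…,8 (k and 17−k give the same square):
1²=1, 2²=4, 3²=9, 4²=16, 5²≡8, 6²≡2, 7²≡15, 8²≡13 (mod 17).
The residues are {1, 2, 4, 8, 9, 13, 15, 16}; the non-residues are the remaining 8 nonzero classes.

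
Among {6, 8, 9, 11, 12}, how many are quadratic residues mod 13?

2

(6/13) = -1 → non-residue.
(8/13) = -1 → non-residue.
(9/13) = +1 → QR.
(11/13) = -1 → non-residue.
(12/13) = +1 → QR.
Total quadratic residues among the 5: 2.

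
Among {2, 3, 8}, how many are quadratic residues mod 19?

0

(2/19) = -1 → non-residue.
(3/19) = -1 → non-residue.
(8/19) = -1 → non-residue.
Total quadratic residues among the 3: 0.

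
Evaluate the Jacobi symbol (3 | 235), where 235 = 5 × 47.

Reciprocity: 3 ≡ 3 and 235 ≡ 3 (mod 4), so (3/235) = −(235/3).
Reduce top mod 3: now compute (1/3).
Reached (1/3) = 1. Collecting the sign flips along the way, the symbol is -1.

-1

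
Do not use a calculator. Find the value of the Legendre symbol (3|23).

1

Euler's criterion: (3/23) ≡ 3^11 (mod 23).
3^2 ≡ 9 (mod 23)
3^4 ≡ 12 (mod 23)
3^8 ≡ 6 (mod 23)
3^11 = 3^(8+2+1) ≡ 1 (mod 23).
Result is 1, so (3/23) = 1.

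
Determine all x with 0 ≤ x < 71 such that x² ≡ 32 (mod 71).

Since 71 ≡ 3 (mod 4), a square root of 32 is 32^((71+1)/4) = 32^18 mod 71.
Repeated squaring: 32^2≡30, 32^4≡48, 32^8≡32, 32^16≡30 (mod 71).
32^18 = 32^(16+2) ≡ 48 (mod 71).
Check: 48² = 2304 ≡ 32 (mod 71). The two roots are 23 and 48.

23, 48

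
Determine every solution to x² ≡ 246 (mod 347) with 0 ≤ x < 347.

Since 347 ≡ 3 (mod 4), a square root of 246 is 246^((347+1)/4) = 246^87 mod 347.
Repeated squaring: 246^2≡138, 246^4≡306, 246^8≡293, 246^16≡140, 246^32≡168, 246^64≡117 (mod 347).
246^87 = 246^(64+16+4+2+1) ≡ 196 (mod 347).
Check: 196² = 38416 ≡ 246 (mod 347). The two roots are 151 and 196.

151, 196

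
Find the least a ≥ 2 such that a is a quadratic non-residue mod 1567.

(2/1567) = +1, so 2 is a residue.
(3/1567) = −1, so 3 is the smallest positive non-residue mod 1567.

3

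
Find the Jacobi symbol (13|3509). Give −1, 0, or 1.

Reciprocity: 13 ≡ 1 and 3509 ≡ 1 (mod 4), so (13/3509) = +(3509/13).
Reduce top mod 13: now compute (12/13).
Pull out 2^2: since 13 ≡ 5 (mod 8), (2/13) = -1, so (2/13)^2 = +1.
Reciprocity: 3 ≡ 3 and 13 ≡ 1 (mod 4), so (3/13) = +(13/3).
Reduce top mod 3: now compute (1/3).
Reached (1/3) = 1. Collecting the sign flips along the way, the symbol is +1.

1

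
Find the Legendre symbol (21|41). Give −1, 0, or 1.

1

Euler's criterion: (21/41) ≡ 21^20 (mod 41).
21^2 ≡ 31 (mod 41)
21^4 ≡ 18 (mod 41)
21^8 ≡ 37 (mod 41)
21^16 ≡ 16 (mod 41)
21^20 = 21^(16+4) ≡ 1 (mod 41).
Result is 1, so (21/41) = 1.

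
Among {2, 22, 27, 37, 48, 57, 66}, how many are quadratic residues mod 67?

(2/67) = -1 → non-residue.
(22/67) = +1 → QR.
(27/67) = -1 → non-residue.
(37/67) = +1 → QR.
(48/67) = -1 → non-residue.
(57/67) = -1 → non-residue.
(66/67) = -1 → non-residue.
Total quadratic residues among the 7: 2.

2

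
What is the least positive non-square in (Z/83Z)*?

(2/83) = −1, so 2 is the smallest positive non-residue mod 83.

2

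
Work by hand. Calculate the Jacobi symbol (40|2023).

Pull out 2^3: since 2023 ≡ 7 (mod 8), (2/2023) = +1, so (2/2023)^3 = +1.
Reciprocity: 5 ≡ 1 and 2023 ≡ 3 (mod 4), so (5/2023) = +(2023/5).
Reduce top mod 5: now compute (3/5).
Reciprocity: 3 ≡ 3 and 5 ≡ 1 (mod 4), so (3/5) = +(5/3).
Reduce top mod 3: now compute (2/3).
Pull out 2: since 3 ≡ 3 (mod 8), (2/3) = -1.
Reached (1/3) = 1. Collecting the sign flips along the way, the symbol is -1.

-1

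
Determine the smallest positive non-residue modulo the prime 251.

(2/251) = −1, so 2 is the smallest positive non-residue mod 251.

2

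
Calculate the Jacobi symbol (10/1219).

-1

Pull out 2: since 1219 ≡ 3 (mod 8), (2/1219) = -1.
Reciprocity: 5 ≡ 1 and 1219 ≡ 3 (mod 4), so (5/1219) = +(1219/5).
Reduce top mod 5: now compute (4/5).
Pull out 2^2: since 5 ≡ 5 (mod 8), (2/5) = -1, so (2/5)^2 = +1.
Reached (1/5) = 1. Collecting the sign flips along the way, the symbol is -1.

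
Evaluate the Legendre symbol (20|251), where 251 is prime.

1

Pull out 2^2: since 251 ≡ 3 (mod 8), (2/251) = -1, so (2/251)^2 = +1.
Reciprocity: 5 ≡ 1 and 251 ≡ 3 (mod 4), so (5/251) = +(251/5).
Reduce top mod 5: now compute (1/5).
Reached (1/5) = 1. Collecting the sign flips along the way, the symbol is +1.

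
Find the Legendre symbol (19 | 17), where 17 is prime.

First reduce: 19 ≡ 2 (mod 17).
Pull out 2: since 17 ≡ 1 (mod 8), (2/17) = +1.
Reached (1/17) = 1. Collecting the sign flips along the way, the symbol is +1.

1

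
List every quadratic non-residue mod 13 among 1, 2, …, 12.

2, 5, 6, 7, 8, 11

Square k = 1,…,6 (k and 13−k give the same square):
1²=1, 2²=4, 3²=9, 4²≡3, 5²≡12, 6²≡10 (mod 13).
The residues are {1, 3, 4, 9, 10, 12}; the non-residues are the remaining 6 nonzero classes.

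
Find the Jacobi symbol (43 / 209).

Reciprocity: 43 ≡ 3 and 209 ≡ 1 (mod 4), so (43/209) = +(209/43).
Reduce top mod 43: now compute (37/43).
Reciprocity: 37 ≡ 1 and 43 ≡ 3 (mod 4), so (37/43) = +(43/37).
Reduce top mod 37: now compute (6/37).
Pull out 2: since 37 ≡ 5 (mod 8), (2/37) = -1.
Reciprocity: 3 ≡ 3 and 37 ≡ 1 (mod 4), so (3/37) = +(37/3).
Reduce top mod 3: now compute (1/3).
Reached (1/3) = 1. Collecting the sign flips along the way, the symbol is -1.

-1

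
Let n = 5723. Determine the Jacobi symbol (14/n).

Pull out 2: since 5723 ≡ 3 (mod 8), (2/5723) = -1.
Reciprocity: 7 ≡ 3 and 5723 ≡ 3 (mod 4), so (7/5723) = −(5723/7).
Reduce top mod 7: now compute (4/7).
Pull out 2^2: since 7 ≡ 7 (mod 8), (2/7) = +1, so (2/7)^2 = +1.
Reached (1/7) = 1. Collecting the sign flips along the way, the symbol is +1.

1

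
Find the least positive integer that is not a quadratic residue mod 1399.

3

(2/1399) = +1, so 2 is a residue.
(3/1399) = −1, so 3 is the smallest positive non-residue mod 1399.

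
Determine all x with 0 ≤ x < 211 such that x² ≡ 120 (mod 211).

Since 211 ≡ 3 (mod 4), a square root of 120 is 120^((211+1)/4) = 120^53 mod 211.
Repeated squaring: 120^2≡52, 120^4≡172, 120^8≡44, 120^16≡37, 120^32≡103 (mod 211).
120^53 = 120^(32+16+4+1) ≡ 139 (mod 211).
Check: 139² = 19321 ≡ 120 (mod 211). The two roots are 72 and 139.

72, 139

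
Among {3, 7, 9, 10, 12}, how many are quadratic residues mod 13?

(3/13) = +1 → QR.
(7/13) = -1 → non-residue.
(9/13) = +1 → QR.
(10/13) = +1 → QR.
(12/13) = +1 → QR.
Total quadratic residues among the 5: 4.

4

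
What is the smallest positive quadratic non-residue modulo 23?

5

(2/23) = +1, so 2 is a residue.
(3/23) = +1, so 3 is a residue.
(4/23) = +1, so 4 is a residue.
(5/23) = −1, so 5 is the smallest positive non-residue mod 23.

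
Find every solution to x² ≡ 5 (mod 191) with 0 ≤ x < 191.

Since 191 ≡ 3 (mod 4), a square root of 5 is 5^((191+1)/4) = 5^48 mod 191.
Repeated squaring: 5^2≡25, 5^4≡52, 5^8≡30, 5^16≡136, 5^32≡160 (mod 191).
5^48 = 5^(32+16) ≡ 177 (mod 191).
Check: 177² = 31329 ≡ 5 (mod 191). The two roots are 14 and 177.

14, 177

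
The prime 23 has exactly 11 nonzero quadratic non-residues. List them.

5 7 10 11 14 15 17 19 20 21 22

Square k = 1,…,11 (k and 23−k give the same square):
1²=1, 2²=4, 3²=9, 4²=16, 5²≡2, 6²≡13, 7²≡3, 8²≡18, 9²≡12, 10²≡8, 11²≡6 (mod 23).
The residues are {1, 2, 3, 4, 6, 8, 9, 12, 13, 16, 18}; the non-residues are the remaining 11 nonzero classes.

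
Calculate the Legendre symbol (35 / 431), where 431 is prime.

Reciprocity: 35 ≡ 3 and 431 ≡ 3 (mod 4), so (35/431) = −(431/35).
Reduce top mod 35: now compute (11/35).
Reciprocity: 11 ≡ 3 and 35 ≡ 3 (mod 4), so (11/35) = −(35/11).
Reduce top mod 11: now compute (2/11).
Pull out 2: since 11 ≡ 3 (mod 8), (2/11) = -1.
Reached (1/11) = 1. Collecting the sign flips along the way, the symbol is -1.

-1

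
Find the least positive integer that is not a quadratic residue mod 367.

3

(2/367) = +1, so 2 is a residue.
(3/367) = −1, so 3 is the smallest positive non-residue mod 367.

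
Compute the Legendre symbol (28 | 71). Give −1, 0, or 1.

-1

Pull out 2^2: since 71 ≡ 7 (mod 8), (2/71) = +1, so (2/71)^2 = +1.
Reciprocity: 7 ≡ 3 and 71 ≡ 3 (mod 4), so (7/71) = −(71/7).
Reduce top mod 7: now compute (1/7).
Reached (1/7) = 1. Collecting the sign flips along the way, the symbol is -1.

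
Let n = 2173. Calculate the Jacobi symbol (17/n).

-1

Reciprocity: 17 ≡ 1 and 2173 ≡ 1 (mod 4), so (17/2173) = +(2173/17).
Reduce top mod 17: now compute (14/17).
Pull out 2: since 17 ≡ 1 (mod 8), (2/17) = +1.
Reciprocity: 7 ≡ 3 and 17 ≡ 1 (mod 4), so (7/17) = +(17/7).
Reduce top mod 7: now compute (3/7).
Reciprocity: 3 ≡ 3 and 7 ≡ 3 (mod 4), so (3/7) = −(7/3).
Reduce top mod 3: now compute (1/3).
Reached (1/3) = 1. Collecting the sign flips along the way, the symbol is -1.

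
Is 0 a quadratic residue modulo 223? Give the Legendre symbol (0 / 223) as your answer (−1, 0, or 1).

Top reduces to 0: gcd > 1, so the symbol is 0.

0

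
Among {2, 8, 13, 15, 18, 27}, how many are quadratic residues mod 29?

1

(2/29) = -1 → non-residue.
(8/29) = -1 → non-residue.
(13/29) = +1 → QR.
(15/29) = -1 → non-residue.
(18/29) = -1 → non-residue.
(27/29) = -1 → non-residue.
Total quadratic residues among the 6: 1.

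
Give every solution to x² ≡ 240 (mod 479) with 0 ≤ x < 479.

146, 333

Since 479 ≡ 3 (mod 4), a square root of 240 is 240^((479+1)/4) = 240^120 mod 479.
Repeated squaring: 240^2≡120, 240^4≡30, 240^8≡421, 240^16≡11, 240^32≡121, 240^64≡271 (mod 479).
240^120 = 240^(64+32+16+8) ≡ 146 (mod 479).
Check: 146² = 21316 ≡ 240 (mod 479). The two roots are 146 and 333.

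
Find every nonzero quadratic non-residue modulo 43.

Square k = 1,…,21 (k and 43−k give the same square):
1²=1, 2²=4, 3²=9, 4²=16, 5²=25, 6²=36, 7²≡6, 8²≡21, 9²≡38, 10²≡14, 11²≡35, 12²≡15, 13²≡40, 14²≡24, 15²≡10, 16²≡41, 17²≡31, 18²≡23, 19²≡17, 20²≡13, 21²≡11 (mod 43).
The residues are {1, 4, 6, 9, 10, 11, 13, 14, 15, 16, 17, 21, 23, 24, 25, 31, 35, 36, 38, 40, 41}; the non-residues are the remaining 21 nonzero classes.

2, 3, 5, 7, 8, 12, 18, 19, 20, 22, 26, 27, 28, 29, 30, 32, 33, 34, 37, 39, 42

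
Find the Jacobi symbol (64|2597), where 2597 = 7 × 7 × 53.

1

Pull out 2^6: since 2597 ≡ 5 (mod 8), (2/2597) = -1, so (2/2597)^6 = +1.
Reached (1/2597) = 1. Collecting the sign flips along the way, the symbol is +1.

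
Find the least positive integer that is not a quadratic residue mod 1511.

11

(2/1511) = +1, so 2 is a residue.
(3/1511) = +1, so 3 is a residue.
(4/1511) = +1, so 4 is a residue.
(5/1511) = +1, so 5 is a residue.
(6/1511) = +1, so 6 is a residue.
(7/1511) = +1, so 7 is a residue.
(8/1511) = +1, so 8 is a residue.
(9/1511) = +1, so 9 is a residue.
(10/1511) = +1, so 10 is a residue.
(11/1511) = −1, so 11 is the smallest positive non-residue mod 1511.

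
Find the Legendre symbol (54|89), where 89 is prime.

-1

Euler's criterion: (54/89) ≡ 54^44 (mod 89).
54^2 ≡ 68 (mod 89)
54^4 ≡ 85 (mod 89)
54^8 ≡ 16 (mod 89)
54^16 ≡ 78 (mod 89)
54^32 ≡ 32 (mod 89)
54^44 = 54^(32+8+4) ≡ 88 (mod 89).
Result is 88 ≡ −1, so (54/89) = −1.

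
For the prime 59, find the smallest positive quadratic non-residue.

2

(2/59) = −1, so 2 is the smallest positive non-residue mod 59.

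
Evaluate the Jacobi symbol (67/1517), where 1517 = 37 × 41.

Reciprocity: 67 ≡ 3 and 1517 ≡ 1 (mod 4), so (67/1517) = +(1517/67).
Reduce top mod 67: now compute (43/67).
Reciprocity: 43 ≡ 3 and 67 ≡ 3 (mod 4), so (43/67) = −(67/43).
Reduce top mod 43: now compute (24/43).
Pull out 2^3: since 43 ≡ 3 (mod 8), (2/43) = -1, so (2/43)^3 = -1.
Reciprocity: 3 ≡ 3 and 43 ≡ 3 (mod 4), so (3/43) = −(43/3).
Reduce top mod 3: now compute (1/3).
Reached (1/3) = 1. Collecting the sign flips along the way, the symbol is -1.

-1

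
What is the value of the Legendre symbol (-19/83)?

1

First reduce: -19 ≡ 64 (mod 83).
Pull out 2^6: since 83 ≡ 3 (mod 8), (2/83) = -1, so (2/83)^6 = +1.
Reached (1/83) = 1. Collecting the sign flips along the way, the symbol is +1.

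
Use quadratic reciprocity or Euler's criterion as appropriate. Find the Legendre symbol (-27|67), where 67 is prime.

1

First reduce: -27 ≡ 40 (mod 67).
Pull out 2^3: since 67 ≡ 3 (mod 8), (2/67) = -1, so (2/67)^3 = -1.
Reciprocity: 5 ≡ 1 and 67 ≡ 3 (mod 4), so (5/67) = +(67/5).
Reduce top mod 5: now compute (2/5).
Pull out 2: since 5 ≡ 5 (mod 8), (2/5) = -1.
Reached (1/5) = 1. Collecting the sign flips along the way, the symbol is +1.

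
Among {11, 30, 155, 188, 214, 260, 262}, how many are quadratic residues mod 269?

(11/269) = +1 → QR.
(30/269) = +1 → QR.
(155/269) = -1 → non-residue.
(188/269) = +1 → QR.
(214/269) = +1 → QR.
(260/269) = +1 → QR.
(262/269) = -1 → non-residue.
Total quadratic residues among the 7: 5.

5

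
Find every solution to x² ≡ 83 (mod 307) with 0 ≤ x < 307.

Since 307 ≡ 3 (mod 4), a square root of 83 is 83^((307+1)/4) = 83^77 mod 307.
Repeated squaring: 83^2≡135, 83^4≡112, 83^8≡264, 83^16≡7, 83^32≡49, 83^64≡252 (mod 307).
83^77 = 83^(64+8+4+1) ≡ 156 (mod 307).
Check: 156² = 24336 ≡ 83 (mod 307). The two roots are 151 and 156.

151, 156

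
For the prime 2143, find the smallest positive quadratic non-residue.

(2/2143) = +1, so 2 is a residue.
(3/2143) = −1, so 3 is the smallest positive non-residue mod 2143.

3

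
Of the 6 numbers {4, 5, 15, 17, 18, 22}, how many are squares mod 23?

(4/23) = +1 → QR.
(5/23) = -1 → non-residue.
(15/23) = -1 → non-residue.
(17/23) = -1 → non-residue.
(18/23) = +1 → QR.
(22/23) = -1 → non-residue.
Total quadratic residues among the 6: 2.

2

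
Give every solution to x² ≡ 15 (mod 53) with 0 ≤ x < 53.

11, 42

53 ≡ 1 (mod 4), so we find a root by search.
Trying successive values, 11² = 121 ≡ 15 (mod 53). The other root is 53 − 11 = 42.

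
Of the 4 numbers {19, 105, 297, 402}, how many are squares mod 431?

(19/431) = +1 → QR.
(105/431) = -1 → non-residue.
(297/431) = +1 → QR.
(402/431) = -1 → non-residue.
Total quadratic residues among the 4: 2.

2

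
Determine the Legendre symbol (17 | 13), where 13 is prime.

First reduce: 17 ≡ 4 (mod 13).
Pull out 2^2: since 13 ≡ 5 (mod 8), (2/13) = -1, so (2/13)^2 = +1.
Reached (1/13) = 1. Collecting the sign flips along the way, the symbol is +1.

1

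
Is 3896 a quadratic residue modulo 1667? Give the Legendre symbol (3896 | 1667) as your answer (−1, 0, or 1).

First reduce: 3896 ≡ 562 (mod 1667).
Pull out 2: since 1667 ≡ 3 (mod 8), (2/1667) = -1.
Reciprocity: 281 ≡ 1 and 1667 ≡ 3 (mod 4), so (281/1667) = +(1667/281).
Reduce top mod 281: now compute (262/281).
Pull out 2: since 281 ≡ 1 (mod 8), (2/281) = +1.
Reciprocity: 131 ≡ 3 and 281 ≡ 1 (mod 4), so (131/281) = +(281/131).
Reduce top mod 131: now compute (19/131).
Reciprocity: 19 ≡ 3 and 131 ≡ 3 (mod 4), so (19/131) = −(131/19).
Reduce top mod 19: now compute (17/19).
Reciprocity: 17 ≡ 1 and 19 ≡ 3 (mod 4), so (17/19) = +(19/17).
Reduce top mod 17: now compute (2/17).
Pull out 2: since 17 ≡ 1 (mod 8), (2/17) = +1.
Reached (1/17) = 1. Collecting the sign flips along the way, the symbol is +1.

1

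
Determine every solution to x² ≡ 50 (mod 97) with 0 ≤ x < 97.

97 ≡ 1 (mod 4), so we find a root by search.
Trying successive values, 27² = 729 ≡ 50 (mod 97). The other root is 97 − 27 = 70.

27, 70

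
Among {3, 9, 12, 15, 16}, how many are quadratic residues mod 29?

2

(3/29) = -1 → non-residue.
(9/29) = +1 → QR.
(12/29) = -1 → non-residue.
(15/29) = -1 → non-residue.
(16/29) = +1 → QR.
Total quadratic residues among the 5: 2.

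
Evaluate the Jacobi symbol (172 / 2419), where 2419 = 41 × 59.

Pull out 2^2: since 2419 ≡ 3 (mod 8), (2/2419) = -1, so (2/2419)^2 = +1.
Reciprocity: 43 ≡ 3 and 2419 ≡ 3 (mod 4), so (43/2419) = −(2419/43).
Reduce top mod 43: now compute (11/43).
Reciprocity: 11 ≡ 3 and 43 ≡ 3 (mod 4), so (11/43) = −(43/11).
Reduce top mod 11: now compute (10/11).
Pull out 2: since 11 ≡ 3 (mod 8), (2/11) = -1.
Reciprocity: 5 ≡ 1 and 11 ≡ 3 (mod 4), so (5/11) = +(11/5).
Reduce top mod 5: now compute (1/5).
Reached (1/5) = 1. Collecting the sign flips along the way, the symbol is -1.

-1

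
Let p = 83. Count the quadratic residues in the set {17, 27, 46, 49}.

(17/83) = +1 → QR.
(27/83) = +1 → QR.
(46/83) = -1 → non-residue.
(49/83) = +1 → QR.
Total quadratic residues among the 4: 3.

3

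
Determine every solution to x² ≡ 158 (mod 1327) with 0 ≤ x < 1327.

Since 1327 ≡ 3 (mod 4), a square root of 158 is 158^((1327+1)/4) = 158^332 mod 1327.
Repeated squaring: 158^2≡1078, 158^4≡959, 158^8≡70, 158^16≡919, 158^32≡589, 158^64≡574, 158^128≡380, 158^256≡1084 (mod 1327).
158^332 = 158^(256+64+8+4) ≡ 789 (mod 1327).
Check: 789² = 622521 ≡ 158 (mod 1327). The two roots are 538 and 789.

538, 789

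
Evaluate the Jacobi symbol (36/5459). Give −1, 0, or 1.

Pull out 2^2: since 5459 ≡ 3 (mod 8), (2/5459) = -1, so (2/5459)^2 = +1.
Reciprocity: 9 ≡ 1 and 5459 ≡ 3 (mod 4), so (9/5459) = +(5459/9).
Reduce top mod 9: now compute (5/9).
Reciprocity: 5 ≡ 1 and 9 ≡ 1 (mod 4), so (5/9) = +(9/5).
Reduce top mod 5: now compute (4/5).
Pull out 2^2: since 5 ≡ 5 (mod 8), (2/5) = -1, so (2/5)^2 = +1.
Reached (1/5) = 1. Collecting the sign flips along the way, the symbol is +1.

1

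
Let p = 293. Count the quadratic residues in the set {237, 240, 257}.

(237/293) = +1 → QR.
(240/293) = +1 → QR.
(257/293) = +1 → QR.
Total quadratic residues among the 3: 3.

3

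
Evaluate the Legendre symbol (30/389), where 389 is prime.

1

Euler's criterion: (30/389) ≡ 30^194 (mod 389).
30^2 ≡ 122 (mod 389)
30^4 ≡ 102 (mod 389)
30^8 ≡ 290 (mod 389)
30^16 ≡ 76 (mod 389)
30^32 ≡ 330 (mod 389)
30^64 ≡ 369 (mod 389)
30^128 ≡ 11 (mod 389)
30^194 = 30^(128+64+2) ≡ 1 (mod 389).
Result is 1, so (30/389) = 1.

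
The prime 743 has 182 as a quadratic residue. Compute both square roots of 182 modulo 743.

333, 410

Since 743 ≡ 3 (mod 4), a square root of 182 is 182^((743+1)/4) = 182^186 mod 743.
Repeated squaring: 182^2≡432, 182^4≡131, 182^8≡72, 182^16≡726, 182^32≡289, 182^64≡305, 182^128≡150 (mod 743).
182^186 = 182^(128+32+16+8+2) ≡ 333 (mod 743).
Check: 333² = 110889 ≡ 182 (mod 743). The two roots are 333 and 410.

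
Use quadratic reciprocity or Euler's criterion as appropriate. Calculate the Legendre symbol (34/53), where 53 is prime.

-1

Pull out 2: since 53 ≡ 5 (mod 8), (2/53) = -1.
Reciprocity: 17 ≡ 1 and 53 ≡ 1 (mod 4), so (17/53) = +(53/17).
Reduce top mod 17: now compute (2/17).
Pull out 2: since 17 ≡ 1 (mod 8), (2/17) = +1.
Reached (1/17) = 1. Collecting the sign flips along the way, the symbol is -1.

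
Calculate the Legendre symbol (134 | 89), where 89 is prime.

Euler's criterion: (134/89) ≡ 45^44 (mod 89).
45^2 ≡ 67 (mod 89)
45^4 ≡ 39 (mod 89)
45^8 ≡ 8 (mod 89)
45^16 ≡ 64 (mod 89)
45^32 ≡ 2 (mod 89)
45^44 = 45^(32+8+4) ≡ 1 (mod 89).
Result is 1, so (134/89) = 1.

1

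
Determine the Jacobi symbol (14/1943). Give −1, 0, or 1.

-1

Pull out 2: since 1943 ≡ 7 (mod 8), (2/1943) = +1.
Reciprocity: 7 ≡ 3 and 1943 ≡ 3 (mod 4), so (7/1943) = −(1943/7).
Reduce top mod 7: now compute (4/7).
Pull out 2^2: since 7 ≡ 7 (mod 8), (2/7) = +1, so (2/7)^2 = +1.
Reached (1/7) = 1. Collecting the sign flips along the way, the symbol is -1.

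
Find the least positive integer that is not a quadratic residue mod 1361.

3

(2/1361) = +1, so 2 is a residue.
(3/1361) = −1, so 3 is the smallest positive non-residue mod 1361.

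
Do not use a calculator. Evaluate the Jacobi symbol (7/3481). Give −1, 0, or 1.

Reciprocity: 7 ≡ 3 and 3481 ≡ 1 (mod 4), so (7/3481) = +(3481/7).
Reduce top mod 7: now compute (2/7).
Pull out 2: since 7 ≡ 7 (mod 8), (2/7) = +1.
Reached (1/7) = 1. Collecting the sign flips along the way, the symbol is +1.

1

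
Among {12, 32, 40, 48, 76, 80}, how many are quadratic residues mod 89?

(12/89) = -1 → non-residue.
(32/89) = +1 → QR.
(40/89) = +1 → QR.
(48/89) = -1 → non-residue.
(76/89) = -1 → non-residue.
(80/89) = +1 → QR.
Total quadratic residues among the 6: 3.

3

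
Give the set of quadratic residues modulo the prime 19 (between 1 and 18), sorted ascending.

1,4,5,6,7,9,11,16,17

Square k = 1,…,9 (k and 19−k give the same square):
1²=1, 2²=4, 3²=9, 4²=16, 5²≡6, 6²≡17, 7²≡11, 8²≡7, 9²≡5 (mod 19).
So the quadratic residues mod 19 are {1, 4, 5, 6, 7, 9, 11, 16, 17}.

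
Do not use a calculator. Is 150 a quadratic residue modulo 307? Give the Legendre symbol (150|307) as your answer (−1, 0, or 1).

Pull out 2: since 307 ≡ 3 (mod 8), (2/307) = -1.
Reciprocity: 75 ≡ 3 and 307 ≡ 3 (mod 4), so (75/307) = −(307/75).
Reduce top mod 75: now compute (7/75).
Reciprocity: 7 ≡ 3 and 75 ≡ 3 (mod 4), so (7/75) = −(75/7).
Reduce top mod 7: now compute (5/7).
Reciprocity: 5 ≡ 1 and 7 ≡ 3 (mod 4), so (5/7) = +(7/5).
Reduce top mod 5: now compute (2/5).
Pull out 2: since 5 ≡ 5 (mod 8), (2/5) = -1.
Reached (1/5) = 1. Collecting the sign flips along the way, the symbol is +1.

1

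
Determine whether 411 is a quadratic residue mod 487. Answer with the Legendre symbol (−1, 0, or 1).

-1

Reciprocity: 411 ≡ 3 and 487 ≡ 3 (mod 4), so (411/487) = −(487/411).
Reduce top mod 411: now compute (76/411).
Pull out 2^2: since 411 ≡ 3 (mod 8), (2/411) = -1, so (2/411)^2 = +1.
Reciprocity: 19 ≡ 3 and 411 ≡ 3 (mod 4), so (19/411) = −(411/19).
Reduce top mod 19: now compute (12/19).
Pull out 2^2: since 19 ≡ 3 (mod 8), (2/19) = -1, so (2/19)^2 = +1.
Reciprocity: 3 ≡ 3 and 19 ≡ 3 (mod 4), so (3/19) = −(19/3).
Reduce top mod 3: now compute (1/3).
Reached (1/3) = 1. Collecting the sign flips along the way, the symbol is -1.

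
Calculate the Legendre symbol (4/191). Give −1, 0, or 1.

1

Pull out 2^2: since 191 ≡ 7 (mod 8), (2/191) = +1, so (2/191)^2 = +1.
Reached (1/191) = 1. Collecting the sign flips along the way, the symbol is +1.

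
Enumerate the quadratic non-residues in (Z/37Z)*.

Square k = 1,…,18 (k and 37−k give the same square):
1²=1, 2²=4, 3²=9, 4²=16, 5²=25, 6²=36, 7²≡12, 8²≡27, 9²≡7, 10²≡26, 11²≡10, 12²≡33, 13²≡21, 14²≡11, 15²≡3, 16²≡34, 17²≡30, 18²≡28 (mod 37).
The residues are {1, 3, 4, 7, 9, 10, 11, 12, 16, 21, 25, 26, 27, 28, 30, 33, 34, 36}; the non-residues are the remaining 18 nonzero classes.

2 5 6 8 13 14 15 17 18 19 20 22 23 24 29 31 32 35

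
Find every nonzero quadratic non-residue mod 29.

Square k = 1,…,14 (k and 29−k give the same square):
1²=1, 2²=4, 3²=9, 4²=16, 5²=25, 6²≡7, 7²≡20, 8²≡6, 9²≡23, 10²≡13, 11²≡5, 12²≡28, 13²≡24, 14²≡22 (mod 29).
The residues are {1, 4, 5, 6, 7, 9, 13, 16, 20, 22, 23, 24, 25, 28}; the non-residues are the remaining 14 nonzero classes.

2 3 8 10 11 12 14 15 17 18 19 21 26 27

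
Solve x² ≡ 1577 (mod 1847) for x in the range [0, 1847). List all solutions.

Since 1847 ≡ 3 (mod 4), a square root of 1577 is 1577^((1847+1)/4) = 1577^462 mod 1847.
Repeated squaring: 1577^2≡867, 1577^4≡1807, 1577^8≡1600, 1577^16≡58, 1577^32≡1517, 1577^64≡1774, 1577^128≡1635, 1577^256≡616 (mod 1847).
1577^462 = 1577^(256+128+64+8+4+2) ≡ 338 (mod 1847).
Check: 338² = 114244 ≡ 1577 (mod 1847). The two roots are 338 and 1509.

338, 1509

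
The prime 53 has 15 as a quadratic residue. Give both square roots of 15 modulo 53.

53 ≡ 1 (mod 4), so we find a root by search.
Trying successive values, 11² = 121 ≡ 15 (mod 53). The other root is 53 − 11 = 42.

11, 42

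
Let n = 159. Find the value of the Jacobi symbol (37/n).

Reciprocity: 37 ≡ 1 and 159 ≡ 3 (mod 4), so (37/159) = +(159/37).
Reduce top mod 37: now compute (11/37).
Reciprocity: 11 ≡ 3 and 37 ≡ 1 (mod 4), so (11/37) = +(37/11).
Reduce top mod 11: now compute (4/11).
Pull out 2^2: since 11 ≡ 3 (mod 8), (2/11) = -1, so (2/11)^2 = +1.
Reached (1/11) = 1. Collecting the sign flips along the way, the symbol is +1.

1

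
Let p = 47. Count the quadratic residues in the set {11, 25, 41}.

1

(11/47) = -1 → non-residue.
(25/47) = +1 → QR.
(41/47) = -1 → non-residue.
Total quadratic residues among the 3: 1.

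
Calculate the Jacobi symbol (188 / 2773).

0

Pull out 2^2: since 2773 ≡ 5 (mod 8), (2/2773) = -1, so (2/2773)^2 = +1.
Reciprocity: 47 ≡ 3 and 2773 ≡ 1 (mod 4), so (47/2773) = +(2773/47).
Reduce top mod 47: now compute (0/47).
Top reduces to 0: gcd > 1, so the symbol is 0.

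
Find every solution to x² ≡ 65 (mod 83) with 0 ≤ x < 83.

27, 56

Since 83 ≡ 3 (mod 4), a square root of 65 is 65^((83+1)/4) = 65^21 mod 83.
Repeated squaring: 65^2≡75, 65^4≡64, 65^8≡29, 65^16≡11 (mod 83).
65^21 = 65^(16+4+1) ≡ 27 (mod 83).
Check: 27² = 729 ≡ 65 (mod 83). The two roots are 27 and 56.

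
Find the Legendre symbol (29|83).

1

Reciprocity: 29 ≡ 1 and 83 ≡ 3 (mod 4), so (29/83) = +(83/29).
Reduce top mod 29: now compute (25/29).
Reciprocity: 25 ≡ 1 and 29 ≡ 1 (mod 4), so (25/29) = +(29/25).
Reduce top mod 25: now compute (4/25).
Pull out 2^2: since 25 ≡ 1 (mod 8), (2/25) = +1, so (2/25)^2 = +1.
Reached (1/25) = 1. Collecting the sign flips along the way, the symbol is +1.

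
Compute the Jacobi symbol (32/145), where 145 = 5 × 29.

Pull out 2^5: since 145 ≡ 1 (mod 8), (2/145) = +1, so (2/145)^5 = +1.
Reached (1/145) = 1. Collecting the sign flips along the way, the symbol is +1.

1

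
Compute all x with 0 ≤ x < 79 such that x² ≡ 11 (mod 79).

Since 79 ≡ 3 (mod 4), a square root of 11 is 11^((79+1)/4) = 11^20 mod 79.
Repeated squaring: 11^2≡42, 11^4≡26, 11^8≡44, 11^16≡40 (mod 79).
11^20 = 11^(16+4) ≡ 13 (mod 79).
Check: 13² = 169 ≡ 11 (mod 79). The two roots are 13 and 66.

13, 66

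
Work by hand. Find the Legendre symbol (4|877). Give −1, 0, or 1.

1

Pull out 2^2: since 877 ≡ 5 (mod 8), (2/877) = -1, so (2/877)^2 = +1.
Reached (1/877) = 1. Collecting the sign flips along the way, the symbol is +1.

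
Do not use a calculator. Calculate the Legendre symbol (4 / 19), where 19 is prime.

1

Pull out 2^2: since 19 ≡ 3 (mod 8), (2/19) = -1, so (2/19)^2 = +1.
Reached (1/19) = 1. Collecting the sign flips along the way, the symbol is +1.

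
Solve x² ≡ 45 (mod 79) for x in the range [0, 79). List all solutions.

Since 79 ≡ 3 (mod 4), a square root of 45 is 45^((79+1)/4) = 45^20 mod 79.
Repeated squaring: 45^2≡50, 45^4≡51, 45^8≡73, 45^16≡36 (mod 79).
45^20 = 45^(16+4) ≡ 19 (mod 79).
Check: 19² = 361 ≡ 45 (mod 79). The two roots are 19 and 60.

19, 60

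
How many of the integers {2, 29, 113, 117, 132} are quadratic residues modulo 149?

3

(2/149) = -1 → non-residue.
(29/149) = +1 → QR.
(113/149) = +1 → QR.
(117/149) = -1 → non-residue.
(132/149) = +1 → QR.
Total quadratic residues among the 5: 3.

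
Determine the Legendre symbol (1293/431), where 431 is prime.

First reduce: 1293 ≡ 0 (mod 431).
Top reduces to 0: gcd > 1, so the symbol is 0.

0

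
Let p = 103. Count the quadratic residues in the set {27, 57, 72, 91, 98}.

(27/103) = -1 → non-residue.
(57/103) = -1 → non-residue.
(72/103) = +1 → QR.
(91/103) = +1 → QR.
(98/103) = +1 → QR.
Total quadratic residues among the 5: 3.

3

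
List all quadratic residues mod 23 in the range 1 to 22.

Square k = 1,…,11 (k and 23−k give the same square):
1²=1, 2²=4, 3²=9, 4²=16, 5²≡2, 6²≡13, 7²≡3, 8²≡18, 9²≡12, 10²≡8, 11²≡6 (mod 23).
So the quadratic residues mod 23 are {1, 2, 3, 4, 6, 8, 9, 12, 13, 16, 18}.

1 2 3 4 6 8 9 12 13 16 18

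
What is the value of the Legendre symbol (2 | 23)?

1

Euler's criterion: (2/23) ≡ 2^11 (mod 23).
2^2 ≡ 4 (mod 23)
2^4 ≡ 16 (mod 23)
2^8 ≡ 3 (mod 23)
2^11 = 2^(8+2+1) ≡ 1 (mod 23).
Result is 1, so (2/23) = 1.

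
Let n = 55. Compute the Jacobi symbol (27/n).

-1

Reciprocity: 27 ≡ 3 and 55 ≡ 3 (mod 4), so (27/55) = −(55/27).
Reduce top mod 27: now compute (1/27).
Reached (1/27) = 1. Collecting the sign flips along the way, the symbol is -1.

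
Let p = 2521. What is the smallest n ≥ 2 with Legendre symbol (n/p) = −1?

11

(2/2521) = +1, so 2 is a residue.
(3/2521) = +1, so 3 is a residue.
(4/2521) = +1, so 4 is a residue.
(5/2521) = +1, so 5 is a residue.
(6/2521) = +1, so 6 is a residue.
(7/2521) = +1, so 7 is a residue.
(8/2521) = +1, so 8 is a residue.
(9/2521) = +1, so 9 is a residue.
(10/2521) = +1, so 10 is a residue.
(11/2521) = −1, so 11 is the smallest positive non-residue mod 2521.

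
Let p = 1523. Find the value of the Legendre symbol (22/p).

Pull out 2: since 1523 ≡ 3 (mod 8), (2/1523) = -1.
Reciprocity: 11 ≡ 3 and 1523 ≡ 3 (mod 4), so (11/1523) = −(1523/11).
Reduce top mod 11: now compute (5/11).
Reciprocity: 5 ≡ 1 and 11 ≡ 3 (mod 4), so (5/11) = +(11/5).
Reduce top mod 5: now compute (1/5).
Reached (1/5) = 1. Collecting the sign flips along the way, the symbol is +1.

1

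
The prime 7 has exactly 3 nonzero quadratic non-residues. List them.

Square k = 1,…,3 (k and 7−k give the same square):
1²=1, 2²=4, 3²≡2 (mod 7).
The residues are {1, 2, 4}; the non-residues are the remaining 3 nonzero classes.

3 5 6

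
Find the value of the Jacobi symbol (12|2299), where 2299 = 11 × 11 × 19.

-1

Pull out 2^2: since 2299 ≡ 3 (mod 8), (2/2299) = -1, so (2/2299)^2 = +1.
Reciprocity: 3 ≡ 3 and 2299 ≡ 3 (mod 4), so (3/2299) = −(2299/3).
Reduce top mod 3: now compute (1/3).
Reached (1/3) = 1. Collecting the sign flips along the way, the symbol is -1.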